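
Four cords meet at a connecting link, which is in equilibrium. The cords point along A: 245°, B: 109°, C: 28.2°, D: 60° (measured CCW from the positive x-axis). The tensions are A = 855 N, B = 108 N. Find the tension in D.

T_D ≈ 770 N

Resolve: ΣF_x = 855 cos 245° + 108 cos 109° + T_C cos 28.2° + T_D cos 60° = 0.
        ΣF_y = 855 sin 245° + 108 sin 109° + T_C sin 28.2° + T_D sin 60° = 0.
The known terms sum to (-396.5, -672.8) N, so 0.8813 T_C + 0.5000 T_D = 396.5 and 0.4726 T_C + 0.8660 T_D = 672.8.
Solving simultaneously: T_C = 13.27 N, T_D = 769.6 N.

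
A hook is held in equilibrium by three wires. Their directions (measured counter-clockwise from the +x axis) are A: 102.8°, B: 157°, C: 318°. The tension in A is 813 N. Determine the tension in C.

T_C ≈ 2030 N

Resolve: ΣF_x = 813 cos 102.8° + T_B cos 157° + T_C cos 318° = 0.
        ΣF_y = 813 sin 102.8° + T_B sin 157° + T_C sin 318° = 0.
The known terms sum to (-180.1, 792.8) N, so -0.9205 T_B + 0.7431 T_C = 180.1 and 0.3907 T_B − 0.6691 T_C = -792.8.
Solving simultaneously: T_B = 1439 N, T_C = 2025 N.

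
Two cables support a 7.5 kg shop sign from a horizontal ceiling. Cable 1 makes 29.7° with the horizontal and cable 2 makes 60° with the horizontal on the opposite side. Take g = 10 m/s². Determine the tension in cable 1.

Weight W = 7.5 × 10 = 75 N acts straight down.
Horizontal: T_1 cos 29.7° = T_2 cos 60°  →  T_2 = 1.737 T_1.
Vertical: T_1 sin 29.7° + T_2 sin 60° = 75.
Substituting the horizontal relation into the vertical equation gives 2 T_1 = 75, so T_1 = 37.5 N.

T_1 ≈ 37.5 N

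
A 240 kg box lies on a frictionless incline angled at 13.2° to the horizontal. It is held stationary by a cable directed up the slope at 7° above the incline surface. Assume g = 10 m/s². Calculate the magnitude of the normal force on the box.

Take axes along and perpendicular to the incline. Weight components: W sin 13.2° = 548 N down-slope, W cos 13.2° = 2337 N into the surface.
Along incline: T cos 7° = W sin 13.2° → T = 552.2 N.
Perpendicular: N = W cos 13.2° − T sin 7° = 2269 N.

N ≈ 2270 N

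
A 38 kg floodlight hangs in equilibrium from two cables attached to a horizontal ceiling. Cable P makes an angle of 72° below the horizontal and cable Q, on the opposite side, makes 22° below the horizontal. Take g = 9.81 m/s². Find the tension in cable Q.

T_Q ≈ 115 N

Weight W = 38 × 9.81 = 372.8 N acts straight down.
Horizontal: T_P cos 72° = T_Q cos 22°  →  T_P = 3.0 T_Q.
Vertical: T_P sin 72° + T_Q sin 22° = 372.8.
Substituting the horizontal relation into the vertical equation gives 3.228 T_Q = 372.8, so T_Q = 115.5 N.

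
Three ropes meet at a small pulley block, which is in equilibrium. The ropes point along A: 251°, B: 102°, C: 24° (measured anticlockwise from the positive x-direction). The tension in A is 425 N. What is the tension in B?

Resolve: ΣF_x = 425 cos 251° + T_B cos 102° + T_C cos 24° = 0.
        ΣF_y = 425 sin 251° + T_B sin 102° + T_C sin 24° = 0.
The known terms sum to (-138.4, -401.8) N, so -0.2079 T_B + 0.9135 T_C = 138.4 and 0.9781 T_B + 0.4067 T_C = 401.8.
Solving simultaneously: T_B = 317.8 N, T_C = 223.8 N.

T_B ≈ 318 N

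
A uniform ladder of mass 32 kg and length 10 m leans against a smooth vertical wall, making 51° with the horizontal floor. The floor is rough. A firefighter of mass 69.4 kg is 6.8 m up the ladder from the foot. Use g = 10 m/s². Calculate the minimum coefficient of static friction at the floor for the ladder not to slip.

ΣF_y = 0: N_floor = 32×10 + 69.4×10 = 1014 N.
Torques about the foot: N_wall · 10 sin 51° = 32×10×5 cos 51° + 69.4×10×6.8 cos 51° → N_wall = 511.72 N.
ΣF_x = 0: f_floor = N_wall = 511.72 N.
μ_min = f_floor / N_floor = 511.72 / 1014 = 0.5047.

μ_min ≈ 0.505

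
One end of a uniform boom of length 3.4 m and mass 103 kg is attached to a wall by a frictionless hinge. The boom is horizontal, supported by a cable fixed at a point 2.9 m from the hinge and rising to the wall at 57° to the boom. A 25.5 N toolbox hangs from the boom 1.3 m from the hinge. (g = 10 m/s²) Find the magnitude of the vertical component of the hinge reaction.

|H_y| ≈ 440 N

Take torques about the hinge: T sin 57° · 2.9 = 103×10×1.7 + 25.5×1.3 = 1784.2 N·m.
So T = 1784.2 / (0.8387 × 2.9) = 733.57 N.
ΣF_y = 0: H_y = (103×10 + 25.5) − T sin 57° = 1055.5 − 615.22 = 440.28 N.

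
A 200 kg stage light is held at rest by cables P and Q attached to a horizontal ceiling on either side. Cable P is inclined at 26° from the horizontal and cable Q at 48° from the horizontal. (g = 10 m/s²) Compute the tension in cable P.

Weight W = 200 × 10 = 2000 N acts straight down.
Horizontal: T_P cos 26° = T_Q cos 48°  →  T_Q = 1.343 T_P.
Vertical: T_P sin 26° + T_Q sin 48° = 2000.
Substituting the horizontal relation into the vertical equation gives 1.437 T_P = 2000, so T_P = 1392 N.

T_P ≈ 1390 N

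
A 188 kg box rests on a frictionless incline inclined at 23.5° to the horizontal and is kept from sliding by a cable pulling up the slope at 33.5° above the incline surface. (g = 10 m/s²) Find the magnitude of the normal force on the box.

N ≈ 1230 N

Take axes along and perpendicular to the incline. Weight components: W sin 23.5° = 749.6 N down-slope, W cos 23.5° = 1724 N into the surface.
Along incline: T cos 33.5° = W sin 23.5° → T = 899 N.
Perpendicular: N = W cos 23.5° − T sin 33.5° = 1228 N.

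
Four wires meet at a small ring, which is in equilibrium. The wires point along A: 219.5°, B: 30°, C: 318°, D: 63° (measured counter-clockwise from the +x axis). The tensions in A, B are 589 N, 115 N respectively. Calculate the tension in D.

T_D ≈ 490 N

Resolve: ΣF_x = 589 cos 219.5° + 115 cos 30° + T_C cos 318° + T_D cos 63° = 0.
        ΣF_y = 589 sin 219.5° + 115 sin 30° + T_C sin 318° + T_D sin 63° = 0.
The known terms sum to (-354.9, -317.2) N, so 0.7431 T_C + 0.4540 T_D = 354.9 and -0.6691 T_C + 0.8910 T_D = 317.2.
Solving simultaneously: T_C = 178.3 N, T_D = 489.9 N.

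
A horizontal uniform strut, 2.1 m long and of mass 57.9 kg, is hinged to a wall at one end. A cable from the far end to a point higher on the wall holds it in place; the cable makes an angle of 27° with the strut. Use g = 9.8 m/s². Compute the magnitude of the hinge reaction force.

|H| ≈ 625 N

Take torques about the hinge: T sin 27° · 2.1 = 57.9×9.8×1.05 = 595.79 N·m.
So T = 595.79 / (0.4540 × 2.1) = 624.92 N.
ΣF_x = 0: H_x = T cos 27° = 556.81 N.
ΣF_y = 0: H_y = (57.9×9.8) − T sin 27° = 567.42 − 283.71 = 283.71 N.
|H| = √(H_x² + H_y²) = √((556.81)² + (283.71)²) = 624.92 N.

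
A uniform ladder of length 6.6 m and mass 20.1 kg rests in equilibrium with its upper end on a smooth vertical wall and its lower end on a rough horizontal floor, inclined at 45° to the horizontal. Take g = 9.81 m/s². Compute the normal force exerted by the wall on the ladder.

N_wall ≈ 98.6 N

Torques about the foot: N_wall · 6.6 sin 45° = 20.1×9.81×3.3 cos 45° → N_wall = 98.591 N.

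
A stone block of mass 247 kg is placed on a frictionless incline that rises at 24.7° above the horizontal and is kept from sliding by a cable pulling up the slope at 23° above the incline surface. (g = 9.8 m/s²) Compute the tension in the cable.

T ≈ 1100 N

Take axes along and perpendicular to the incline. Weight components: W sin 24.7° = 1011 N down-slope, W cos 24.7° = 2199 N into the surface.
Along incline: T cos 23° = W sin 24.7° → T = 1099 N.
Perpendicular: N = W cos 24.7° − T sin 23° = 1770 N.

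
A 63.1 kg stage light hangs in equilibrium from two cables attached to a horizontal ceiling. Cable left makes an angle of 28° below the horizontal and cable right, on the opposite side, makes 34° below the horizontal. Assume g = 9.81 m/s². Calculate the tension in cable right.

T_right ≈ 619 N

Weight W = 63.1 × 9.81 = 619 N acts straight down.
Horizontal: T_left cos 28° = T_right cos 34°  →  T_left = 0.9389 T_right.
Vertical: T_left sin 28° + T_right sin 34° = 619.
Substituting the horizontal relation into the vertical equation gives 1 T_right = 619, so T_right = 619 N.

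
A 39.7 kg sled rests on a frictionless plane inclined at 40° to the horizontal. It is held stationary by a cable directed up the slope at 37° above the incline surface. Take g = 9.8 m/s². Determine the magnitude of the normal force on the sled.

Take axes along and perpendicular to the incline. Weight components: W sin 40° = 250.1 N down-slope, W cos 40° = 298 N into the surface.
Along incline: T cos 37° = W sin 40° → T = 313.1 N.
Perpendicular: N = W cos 40° − T sin 37° = 109.6 N.

N ≈ 110 N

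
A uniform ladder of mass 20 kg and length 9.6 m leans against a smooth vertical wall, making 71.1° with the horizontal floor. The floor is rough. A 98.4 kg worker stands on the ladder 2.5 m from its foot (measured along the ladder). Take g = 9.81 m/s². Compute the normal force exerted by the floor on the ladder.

N_floor ≈ 1160 N

ΣF_y = 0: N_floor = 20×9.81 + 98.4×9.81 = 1161.5 N.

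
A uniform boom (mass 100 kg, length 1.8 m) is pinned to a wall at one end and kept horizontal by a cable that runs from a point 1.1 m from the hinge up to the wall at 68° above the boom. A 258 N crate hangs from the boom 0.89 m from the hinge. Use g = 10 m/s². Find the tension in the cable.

Take torques about the hinge: T sin 68° · 1.1 = 100×10×0.9 + 258×0.89 = 1129.6 N·m.
So T = 1129.6 / (0.9272 × 1.1) = 1107.6 N.

T ≈ 1110 N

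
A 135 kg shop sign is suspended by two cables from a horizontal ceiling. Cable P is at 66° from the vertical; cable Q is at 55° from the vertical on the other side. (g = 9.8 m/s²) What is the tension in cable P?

T_P ≈ 1260 N

Angles from the horizontal: cable P is 90° − 66° = 24°, cable Q is 90° − 55° = 35°.
Weight W = 135 × 9.8 = 1323 N acts straight down.
Horizontal: T_P cos 24° = T_Q cos 35°  →  T_Q = 1.115 T_P.
Vertical: T_P sin 24° + T_Q sin 35° = 1323.
Substituting the horizontal relation into the vertical equation gives 1.046 T_P = 1323, so T_P = 1264 N.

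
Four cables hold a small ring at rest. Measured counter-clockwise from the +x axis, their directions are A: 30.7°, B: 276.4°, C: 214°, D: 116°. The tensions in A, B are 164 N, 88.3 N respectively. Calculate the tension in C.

T_C ≈ 135 N

Resolve: ΣF_x = 164 cos 30.7° + 88.3 cos 276.4° + T_C cos 214° + T_D cos 116° = 0.
        ΣF_y = 164 sin 30.7° + 88.3 sin 276.4° + T_C sin 214° + T_D sin 116° = 0.
The known terms sum to (150.9, -4.021) N, so -0.8290 T_C − 0.4384 T_D = -150.9 and -0.5592 T_C + 0.8988 T_D = 4.021.
Solving simultaneously: T_C = 135.1 N, T_D = 88.55 N.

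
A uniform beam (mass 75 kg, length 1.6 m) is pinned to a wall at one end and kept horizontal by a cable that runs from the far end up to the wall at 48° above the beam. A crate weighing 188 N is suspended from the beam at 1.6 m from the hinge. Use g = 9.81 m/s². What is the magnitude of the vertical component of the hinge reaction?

|H_y| ≈ 368 N

Take torques about the hinge: T sin 48° · 1.6 = 75×9.81×0.8 + 188×1.6 = 889.4 N·m.
So T = 889.4 / (0.7431 × 1.6) = 748 N.
ΣF_y = 0: H_y = (75×9.81 + 188) − T sin 48° = 923.75 − 555.88 = 367.87 N.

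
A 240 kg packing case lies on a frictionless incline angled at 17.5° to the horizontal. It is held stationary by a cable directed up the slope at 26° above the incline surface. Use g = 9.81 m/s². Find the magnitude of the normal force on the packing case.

Take axes along and perpendicular to the incline. Weight components: W sin 17.5° = 708 N down-slope, W cos 17.5° = 2245 N into the surface.
Along incline: T cos 26° = W sin 17.5° → T = 787.7 N.
Perpendicular: N = W cos 17.5° − T sin 26° = 1900 N.

N ≈ 1900 N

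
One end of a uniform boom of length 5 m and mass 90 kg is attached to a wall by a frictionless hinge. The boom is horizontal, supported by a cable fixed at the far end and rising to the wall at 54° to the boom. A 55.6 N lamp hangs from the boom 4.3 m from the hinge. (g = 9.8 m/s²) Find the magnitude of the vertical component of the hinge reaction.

|H_y| ≈ 449 N

Take torques about the hinge: T sin 54° · 5 = 90×9.8×2.5 + 55.6×4.3 = 2444.1 N·m.
So T = 2444.1 / (0.8090 × 5) = 604.21 N.
ΣF_y = 0: H_y = (90×9.8 + 55.6) − T sin 54° = 937.6 − 488.82 = 448.78 N.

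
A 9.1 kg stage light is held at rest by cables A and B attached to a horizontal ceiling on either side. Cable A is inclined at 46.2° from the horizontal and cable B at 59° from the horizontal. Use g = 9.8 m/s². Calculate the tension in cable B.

Weight W = 9.1 × 9.8 = 89.18 N acts straight down.
Horizontal: T_A cos 46.2° = T_B cos 59°  →  T_A = 0.7441 T_B.
Vertical: T_A sin 46.2° + T_B sin 59° = 89.18.
Substituting the horizontal relation into the vertical equation gives 1.394 T_B = 89.18, so T_B = 63.96 N.

T_B ≈ 64 N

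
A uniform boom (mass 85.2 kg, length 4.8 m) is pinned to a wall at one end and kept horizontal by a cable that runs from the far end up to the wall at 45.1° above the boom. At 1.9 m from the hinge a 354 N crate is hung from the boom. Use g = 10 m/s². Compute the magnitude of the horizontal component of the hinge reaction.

Take torques about the hinge: T sin 45.1° · 4.8 = 85.2×10×2.4 + 354×1.9 = 2717.4 N·m.
So T = 2717.4 / (0.7083 × 4.8) = 799.23 N.
ΣF_x = 0: H_x = T cos 45.1° = 564.15 N.

H_x ≈ 564 N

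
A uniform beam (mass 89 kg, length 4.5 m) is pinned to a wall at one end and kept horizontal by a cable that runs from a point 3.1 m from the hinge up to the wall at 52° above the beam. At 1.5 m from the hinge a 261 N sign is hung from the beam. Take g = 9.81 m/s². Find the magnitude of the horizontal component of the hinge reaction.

H_x ≈ 594 N

Take torques about the hinge: T sin 52° · 3.1 = 89×9.81×2.25 + 261×1.5 = 2356 N·m.
So T = 2356 / (0.7880 × 3.1) = 964.43 N.
ΣF_x = 0: H_x = T cos 52° = 593.77 N.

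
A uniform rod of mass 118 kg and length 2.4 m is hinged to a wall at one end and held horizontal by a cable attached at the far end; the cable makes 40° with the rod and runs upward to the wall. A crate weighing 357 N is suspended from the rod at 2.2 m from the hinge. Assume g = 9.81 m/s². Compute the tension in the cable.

Take torques about the hinge: T sin 40° · 2.4 = 118×9.81×1.2 + 357×2.2 = 2174.5 N·m.
So T = 2174.5 / (0.6428 × 2.4) = 1409.5 N.

T ≈ 1410 N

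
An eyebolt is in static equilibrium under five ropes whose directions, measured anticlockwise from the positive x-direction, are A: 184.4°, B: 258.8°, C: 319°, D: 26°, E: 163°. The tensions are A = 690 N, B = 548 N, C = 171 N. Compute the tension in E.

T_E ≈ 498 N

Resolve: ΣF_x = 690 cos 184.4° + 548 cos 258.8° + 171 cos 319° + T_D cos 26° + T_E cos 163° = 0.
        ΣF_y = 690 sin 184.4° + 548 sin 258.8° + 171 sin 319° + T_D sin 26° + T_E sin 163° = 0.
The known terms sum to (-665.4, -702.7) N, so 0.8988 T_D − 0.9563 T_E = 665.4 and 0.4384 T_D + 0.2924 T_E = 702.7.
Solving simultaneously: T_D = 1271 N, T_E = 498.4 N.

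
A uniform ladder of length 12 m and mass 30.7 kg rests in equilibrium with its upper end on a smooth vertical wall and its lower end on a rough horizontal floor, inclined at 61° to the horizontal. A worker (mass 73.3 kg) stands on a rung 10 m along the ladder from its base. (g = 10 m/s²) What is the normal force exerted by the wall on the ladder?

Torques about the foot: N_wall · 12 sin 61° = 30.7×10×6 cos 61° + 73.3×10×10 cos 61° → N_wall = 423.68 N.

N_wall ≈ 424 N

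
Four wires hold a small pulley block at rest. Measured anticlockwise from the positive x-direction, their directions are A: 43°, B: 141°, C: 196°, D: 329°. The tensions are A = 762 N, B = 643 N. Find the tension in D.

T_D ≈ 1190 N

Resolve: ΣF_x = 762 cos 43° + 643 cos 141° + T_C cos 196° + T_D cos 329° = 0.
        ΣF_y = 762 sin 43° + 643 sin 141° + T_C sin 196° + T_D sin 329° = 0.
The known terms sum to (57.59, 924.3) N, so -0.9613 T_C + 0.8572 T_D = -57.59 and -0.2756 T_C − 0.5150 T_D = -924.3.
Solving simultaneously: T_C = 1124 N, T_D = 1193 N.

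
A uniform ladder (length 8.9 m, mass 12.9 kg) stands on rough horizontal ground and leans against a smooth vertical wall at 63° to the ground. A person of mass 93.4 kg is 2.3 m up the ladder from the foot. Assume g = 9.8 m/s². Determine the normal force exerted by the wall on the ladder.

N_wall ≈ 153 N

Torques about the foot: N_wall · 8.9 sin 63° = 12.9×9.8×4.45 cos 63° + 93.4×9.8×2.3 cos 63° → N_wall = 152.73 N.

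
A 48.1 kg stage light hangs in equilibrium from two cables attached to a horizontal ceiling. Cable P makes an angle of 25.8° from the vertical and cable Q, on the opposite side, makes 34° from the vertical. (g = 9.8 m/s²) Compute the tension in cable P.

Angles from the horizontal: cable P is 90° − 25.8° = 64.2°, cable Q is 90° − 34° = 56°.
Weight W = 48.1 × 9.8 = 471.4 N acts straight down.
Horizontal: T_P cos 64.2° = T_Q cos 56°  →  T_Q = 0.7783 T_P.
Vertical: T_P sin 64.2° + T_Q sin 56° = 471.4.
Substituting the horizontal relation into the vertical equation gives 1.546 T_P = 471.4, so T_P = 305 N.

T_P ≈ 305 N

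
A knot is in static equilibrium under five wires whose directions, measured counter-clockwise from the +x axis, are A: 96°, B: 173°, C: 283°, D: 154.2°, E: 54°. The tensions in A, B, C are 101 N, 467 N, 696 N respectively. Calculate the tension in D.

T_D ≈ 50 N

Resolve: ΣF_x = 101 cos 96° + 467 cos 173° + 696 cos 283° + T_D cos 154.2° + T_E cos 54° = 0.
        ΣF_y = 101 sin 96° + 467 sin 173° + 696 sin 283° + T_D sin 154.2° + T_E sin 54° = 0.
The known terms sum to (-317.5, -520.8) N, so -0.9003 T_D + 0.5878 T_E = 317.5 and 0.4352 T_D + 0.8090 T_E = 520.8.
Solving simultaneously: T_D = 50.04 N, T_E = 616.8 N.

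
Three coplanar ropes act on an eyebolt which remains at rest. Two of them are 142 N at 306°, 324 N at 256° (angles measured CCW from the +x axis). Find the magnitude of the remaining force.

Sum the known components: ΣF_x = 5.083 N, ΣF_y = -429.3 N.
For equilibrium the remaining force must supply (−ΣF_x, −ΣF_y) = (-5.083, 429.3) N.
Magnitude = √((-5.083)² + (429.3)²) = 429.3 N; direction = atan2(429.3, -5.083) = 90.7°.

F ≈ 429 N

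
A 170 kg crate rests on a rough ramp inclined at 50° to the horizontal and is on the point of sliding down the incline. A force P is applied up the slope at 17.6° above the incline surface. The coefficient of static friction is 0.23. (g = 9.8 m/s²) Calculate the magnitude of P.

P ≈ 1170 N

On the verge of sliding down the incline, friction equals μN and acts up the slope.
Perpendicular: N + P sin 17.6° = W cos 50° = 1071 N.
Along incline: P cos 17.6° + μN = W sin 50° with W sin 50° = 1276 N.
Solving the pair for P and N: P = 1166 N, N = 718.5 N (and f = μN = 165.2 N).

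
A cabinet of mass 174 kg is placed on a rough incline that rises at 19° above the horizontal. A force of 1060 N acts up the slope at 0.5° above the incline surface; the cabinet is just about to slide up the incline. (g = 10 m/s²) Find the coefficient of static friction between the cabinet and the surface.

On the verge of sliding up the incline, friction is at its maximum μN and acts down the slope.
Perpendicular to incline: N = W cos 19° − P sin 0.5° = 1645 − 9.25 = 1636 N.
Along incline: P cos 0.5° − μN = W sin 19° → μ = −(W sin 19° − P cos 0.5°) / N = 0.3016.

μ ≈ 0.302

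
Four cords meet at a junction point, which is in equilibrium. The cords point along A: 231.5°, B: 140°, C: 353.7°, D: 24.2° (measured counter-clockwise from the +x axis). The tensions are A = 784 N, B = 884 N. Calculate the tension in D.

Resolve: ΣF_x = 784 cos 231.5° + 884 cos 140° + T_C cos 353.7° + T_D cos 24.2° = 0.
        ΣF_y = 784 sin 231.5° + 884 sin 140° + T_C sin 353.7° + T_D sin 24.2° = 0.
The known terms sum to (-1165, -45.34) N, so 0.9940 T_C + 0.9121 T_D = 1165 and -0.1097 T_C + 0.4099 T_D = 45.34.
Solving simultaneously: T_C = 859.6 N, T_D = 340.7 N.

T_D ≈ 341 N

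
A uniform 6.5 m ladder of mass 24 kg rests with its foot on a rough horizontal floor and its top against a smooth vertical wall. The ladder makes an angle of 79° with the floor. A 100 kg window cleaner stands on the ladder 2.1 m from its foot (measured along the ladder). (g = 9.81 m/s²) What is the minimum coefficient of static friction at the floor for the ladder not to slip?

ΣF_y = 0: N_floor = 24×9.81 + 100×9.81 = 1216.4 N.
Torques about the foot: N_wall · 6.5 sin 79° = 24×9.81×3.25 cos 79° + 100×9.81×2.1 cos 79° → N_wall = 84.489 N.
ΣF_x = 0: f_floor = N_wall = 84.489 N.
μ_min = f_floor / N_floor = 84.489 / 1216.4 = 0.06946.

μ_min ≈ 0.0695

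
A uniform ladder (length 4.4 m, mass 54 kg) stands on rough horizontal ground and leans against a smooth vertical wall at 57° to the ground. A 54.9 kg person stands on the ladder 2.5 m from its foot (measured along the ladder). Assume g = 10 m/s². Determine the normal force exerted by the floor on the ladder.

N_floor ≈ 1090 N

ΣF_y = 0: N_floor = 54×10 + 54.9×10 = 1089 N.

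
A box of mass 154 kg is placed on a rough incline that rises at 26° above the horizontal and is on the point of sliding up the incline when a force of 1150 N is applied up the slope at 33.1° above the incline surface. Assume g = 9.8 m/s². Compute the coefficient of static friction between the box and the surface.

On the verge of sliding up the incline, friction is at its maximum μN and acts down the slope.
Perpendicular to incline: N = W cos 26° − P sin 33.1° = 1356 − 628 = 728.4 N.
Along incline: P cos 33.1° − μN = W sin 26° → μ = −(W sin 26° − P cos 33.1°) / N = 0.4143.

μ ≈ 0.414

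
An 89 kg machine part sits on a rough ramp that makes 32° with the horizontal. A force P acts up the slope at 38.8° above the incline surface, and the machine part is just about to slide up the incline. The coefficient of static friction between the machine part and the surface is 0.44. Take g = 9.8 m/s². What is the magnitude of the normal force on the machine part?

On the verge of sliding up the incline, friction equals μN and acts down the slope.
Perpendicular: N + P sin 38.8° = W cos 32° = 739.7 N.
Along incline: P cos 38.8° = W sin 32° + μN  with W sin 32° = 462.2 N.
Solving the pair for P and N: P = 746.6 N, N = 271.9 N (and f = μN = 119.6 N).

N ≈ 272 N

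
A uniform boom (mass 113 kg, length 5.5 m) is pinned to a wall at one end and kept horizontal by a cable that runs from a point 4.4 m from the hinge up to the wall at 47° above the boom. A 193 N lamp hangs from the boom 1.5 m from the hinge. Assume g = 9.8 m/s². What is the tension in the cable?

T ≈ 1040 N

Take torques about the hinge: T sin 47° · 4.4 = 113×9.8×2.75 + 193×1.5 = 3334.9 N·m.
So T = 3334.9 / (0.7314 × 4.4) = 1036.3 N.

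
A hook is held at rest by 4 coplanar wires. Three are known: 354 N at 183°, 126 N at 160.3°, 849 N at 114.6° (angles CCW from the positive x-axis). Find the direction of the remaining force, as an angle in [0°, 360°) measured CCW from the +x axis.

θ ≈ 316°

Sum the known components: ΣF_x = -825.6 N, ΣF_y = 795.9 N.
For equilibrium the remaining force must supply (−ΣF_x, −ΣF_y) = (825.6, -795.9) N.
Magnitude = √((825.6)² + (-795.9)²) = 1147 N; direction = atan2(-795.9, 825.6) = 316.0°.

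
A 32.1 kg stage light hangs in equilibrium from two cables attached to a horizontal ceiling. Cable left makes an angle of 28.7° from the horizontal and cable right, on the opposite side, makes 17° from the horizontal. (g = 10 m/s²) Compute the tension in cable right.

Weight W = 32.1 × 10 = 321 N acts straight down.
Horizontal: T_left cos 28.7° = T_right cos 17°  →  T_left = 1.09 T_right.
Vertical: T_left sin 28.7° + T_right sin 17° = 321.
Substituting the horizontal relation into the vertical equation gives 0.8159 T_right = 321, so T_right = 393.4 N.

T_right ≈ 393 N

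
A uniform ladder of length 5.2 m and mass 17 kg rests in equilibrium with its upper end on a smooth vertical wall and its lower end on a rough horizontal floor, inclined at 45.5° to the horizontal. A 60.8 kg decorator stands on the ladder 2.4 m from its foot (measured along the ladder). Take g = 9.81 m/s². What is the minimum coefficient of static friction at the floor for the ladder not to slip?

μ_min ≈ 0.462

ΣF_y = 0: N_floor = 17×9.81 + 60.8×9.81 = 763.22 N.
Torques about the foot: N_wall · 5.2 sin 45.5° = 17×9.81×2.6 cos 45.5° + 60.8×9.81×2.4 cos 45.5° → N_wall = 352.46 N.
ΣF_x = 0: f_floor = N_wall = 352.46 N.
μ_min = f_floor / N_floor = 352.46 / 763.22 = 0.4618.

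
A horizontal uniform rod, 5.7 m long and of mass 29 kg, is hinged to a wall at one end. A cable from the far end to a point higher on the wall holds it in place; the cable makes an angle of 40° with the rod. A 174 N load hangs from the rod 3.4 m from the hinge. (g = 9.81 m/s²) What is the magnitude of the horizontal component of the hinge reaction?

Take torques about the hinge: T sin 40° · 5.7 = 29×9.81×2.85 + 174×3.4 = 1402.4 N·m.
So T = 1402.4 / (0.6428 × 5.7) = 382.76 N.
ΣF_x = 0: H_x = T cos 40° = 293.21 N.

H_x ≈ 293 N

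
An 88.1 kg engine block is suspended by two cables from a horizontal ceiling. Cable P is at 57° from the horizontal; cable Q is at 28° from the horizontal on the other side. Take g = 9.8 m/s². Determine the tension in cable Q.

Weight W = 88.1 × 9.8 = 863.4 N acts straight down.
Horizontal: T_P cos 57° = T_Q cos 28°  →  T_P = 1.621 T_Q.
Vertical: T_P sin 57° + T_Q sin 28° = 863.4.
Substituting the horizontal relation into the vertical equation gives 1.829 T_Q = 863.4, so T_Q = 472 N.

T_Q ≈ 472 N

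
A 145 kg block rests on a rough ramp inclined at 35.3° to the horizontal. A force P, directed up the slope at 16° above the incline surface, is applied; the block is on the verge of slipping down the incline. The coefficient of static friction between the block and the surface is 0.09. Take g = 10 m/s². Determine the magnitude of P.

On the verge of sliding down the incline, friction equals μN and acts up the slope.
Perpendicular: N + P sin 16° = W cos 35.3° = 1183 N.
Along incline: P cos 16° + μN = W sin 35.3° with W sin 35.3° = 837.9 N.
Solving the pair for P and N: P = 781 N, N = 968.1 N (and f = μN = 87.13 N).

P ≈ 781 N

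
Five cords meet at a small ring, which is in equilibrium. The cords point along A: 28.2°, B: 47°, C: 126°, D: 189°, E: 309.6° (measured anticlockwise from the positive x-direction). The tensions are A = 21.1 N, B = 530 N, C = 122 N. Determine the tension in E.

T_E ≈ 513 N

Resolve: ΣF_x = 21.1 cos 28.2° + 530 cos 47° + 122 cos 126° + T_D cos 189° + T_E cos 309.6° = 0.
        ΣF_y = 21.1 sin 28.2° + 530 sin 47° + 122 sin 126° + T_D sin 189° + T_E sin 309.6° = 0.
The known terms sum to (308.3, 496.3) N, so -0.9877 T_D + 0.6374 T_E = -308.3 and -0.1564 T_D − 0.7705 T_E = -496.3.
Solving simultaneously: T_D = 643.5 N, T_E = 513.4 N.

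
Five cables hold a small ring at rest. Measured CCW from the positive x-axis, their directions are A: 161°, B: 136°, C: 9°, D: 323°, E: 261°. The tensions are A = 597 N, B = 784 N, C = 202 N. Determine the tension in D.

T_D ≈ 1180 N

Resolve: ΣF_x = 597 cos 161° + 784 cos 136° + 202 cos 9° + T_D cos 323° + T_E cos 261° = 0.
        ΣF_y = 597 sin 161° + 784 sin 136° + 202 sin 9° + T_D sin 323° + T_E sin 261° = 0.
The known terms sum to (-928.9, 770.6) N, so 0.7986 T_D − 0.1564 T_E = 928.9 and -0.6018 T_D − 0.9877 T_E = -770.6.
Solving simultaneously: T_D = 1176 N, T_E = 63.84 N.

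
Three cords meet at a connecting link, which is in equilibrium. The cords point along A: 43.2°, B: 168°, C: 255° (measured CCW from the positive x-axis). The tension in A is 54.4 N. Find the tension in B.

Resolve: ΣF_x = 54.4 cos 43.2° + T_B cos 168° + T_C cos 255° = 0.
        ΣF_y = 54.4 sin 43.2° + T_B sin 168° + T_C sin 255° = 0.
The known terms sum to (39.66, 37.24) N, so -0.9781 T_B − 0.2588 T_C = -39.66 and 0.2079 T_B − 0.9659 T_C = -37.24.
Solving simultaneously: T_B = 28.71 N, T_C = 44.73 N.

T_B ≈ 28.7 N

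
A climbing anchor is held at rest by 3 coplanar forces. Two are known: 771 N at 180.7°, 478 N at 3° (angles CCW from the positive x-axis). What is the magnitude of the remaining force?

Sum the known components: ΣF_x = -293.6 N, ΣF_y = 15.6 N.
For equilibrium the remaining force must supply (−ΣF_x, −ΣF_y) = (293.6, -15.6) N.
Magnitude = √((293.6)² + (-15.6)²) = 294 N; direction = atan2(-15.6, 293.6) = 357.0°.

F ≈ 294 N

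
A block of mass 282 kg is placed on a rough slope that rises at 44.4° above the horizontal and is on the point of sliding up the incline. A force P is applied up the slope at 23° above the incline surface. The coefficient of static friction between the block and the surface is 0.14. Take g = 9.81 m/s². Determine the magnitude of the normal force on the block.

On the verge of sliding up the incline, friction equals μN and acts down the slope.
Perpendicular: N + P sin 23° = W cos 44.4° = 1977 N.
Along incline: P cos 23° = W sin 44.4° + μN  with W sin 44.4° = 1936 N.
Solving the pair for P and N: P = 2269 N, N = 1090 N (and f = μN = 152.6 N).

N ≈ 1090 N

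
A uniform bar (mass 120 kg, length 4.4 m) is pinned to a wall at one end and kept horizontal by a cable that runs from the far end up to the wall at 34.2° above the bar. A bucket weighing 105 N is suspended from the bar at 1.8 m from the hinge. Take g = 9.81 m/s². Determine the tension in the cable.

Take torques about the hinge: T sin 34.2° · 4.4 = 120×9.81×2.2 + 105×1.8 = 2778.8 N·m.
So T = 2778.8 / (0.5621 × 4.4) = 1123.6 N.

T ≈ 1120 N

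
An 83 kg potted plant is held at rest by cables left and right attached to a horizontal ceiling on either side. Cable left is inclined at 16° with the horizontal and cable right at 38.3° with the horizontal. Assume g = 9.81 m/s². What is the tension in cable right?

Weight W = 83 × 9.81 = 814.2 N acts straight down.
Horizontal: T_left cos 16° = T_right cos 38.3°  →  T_left = 0.8164 T_right.
Vertical: T_left sin 16° + T_right sin 38.3° = 814.2.
Substituting the horizontal relation into the vertical equation gives 0.8448 T_right = 814.2, so T_right = 963.8 N.

T_right ≈ 964 N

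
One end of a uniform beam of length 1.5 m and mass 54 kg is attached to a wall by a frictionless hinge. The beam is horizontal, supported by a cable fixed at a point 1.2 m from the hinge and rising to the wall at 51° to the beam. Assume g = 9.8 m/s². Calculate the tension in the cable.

Take torques about the hinge: T sin 51° · 1.2 = 54×9.8×0.75 = 396.9 N·m.
So T = 396.9 / (0.7771 × 1.2) = 425.6 N.

T ≈ 426 N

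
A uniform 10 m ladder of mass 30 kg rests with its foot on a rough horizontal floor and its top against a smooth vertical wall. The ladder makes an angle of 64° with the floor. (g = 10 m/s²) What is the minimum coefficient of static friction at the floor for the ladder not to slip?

μ_min ≈ 0.244

ΣF_y = 0: N_floor = 30×10 = 300 N.
Torques about the foot: N_wall · 10 sin 64° = 30×10×5 cos 64° → N_wall = 73.16 N.
ΣF_x = 0: f_floor = N_wall = 73.16 N.
μ_min = f_floor / N_floor = 73.16 / 300 = 0.2439.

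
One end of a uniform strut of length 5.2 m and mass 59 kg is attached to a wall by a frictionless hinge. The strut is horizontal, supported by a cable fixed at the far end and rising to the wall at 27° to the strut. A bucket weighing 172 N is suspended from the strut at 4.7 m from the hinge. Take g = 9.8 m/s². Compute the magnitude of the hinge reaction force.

|H| ≈ 924 N

Take torques about the hinge: T sin 27° · 5.2 = 59×9.8×2.6 + 172×4.7 = 2311.7 N·m.
So T = 2311.7 / (0.4540 × 5.2) = 979.23 N.
ΣF_x = 0: H_x = T cos 27° = 872.5 N.
ΣF_y = 0: H_y = (59×9.8 + 172) − T sin 27° = 750.2 − 444.56 = 305.64 N.
|H| = √(H_x² + H_y²) = √((872.5)² + (305.64)²) = 924.49 N.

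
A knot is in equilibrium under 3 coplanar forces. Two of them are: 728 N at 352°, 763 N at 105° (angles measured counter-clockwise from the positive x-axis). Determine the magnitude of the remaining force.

F ≈ 823 N

Sum the known components: ΣF_x = 523.4 N, ΣF_y = 635.7 N.
For equilibrium the remaining force must supply (−ΣF_x, −ΣF_y) = (-523.4, -635.7) N.
Magnitude = √((-523.4)² + (-635.7)²) = 823.5 N; direction = atan2(-635.7, -523.4) = 230.5°.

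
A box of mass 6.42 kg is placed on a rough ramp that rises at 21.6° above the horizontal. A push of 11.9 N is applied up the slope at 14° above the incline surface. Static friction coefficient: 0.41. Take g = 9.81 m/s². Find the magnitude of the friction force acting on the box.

f ≈ 11.6 N

Axes along / perpendicular to the incline. W sin 21.6° = 23.18 N down-slope; W cos 21.6° = 58.56 N into the surface.
Perpendicular: N = W cos 21.6° − P sin 14° = 58.56 − 2.879 = 55.68 N.
Along incline: P cos 14° + f = W sin 21.6° (friction acts up-slope) → f = 23.18 − 11.55 = 11.64 N.
|f| = 11.64 N ≤ μN = 22.83 N, so the box is indeed static.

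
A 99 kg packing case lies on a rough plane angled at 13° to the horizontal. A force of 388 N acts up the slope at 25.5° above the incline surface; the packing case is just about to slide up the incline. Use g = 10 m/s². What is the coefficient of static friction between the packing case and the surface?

μ ≈ 0.160

On the verge of sliding up the incline, friction is at its maximum μN and acts down the slope.
Perpendicular to incline: N = W cos 13° − P sin 25.5° = 964.6 − 167 = 797.6 N.
Along incline: P cos 25.5° − μN = W sin 13° → μ = −(W sin 13° − P cos 25.5°) / N = 0.1599.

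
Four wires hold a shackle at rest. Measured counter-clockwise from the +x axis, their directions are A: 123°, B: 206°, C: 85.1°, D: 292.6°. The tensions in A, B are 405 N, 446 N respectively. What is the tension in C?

Resolve: ΣF_x = 405 cos 123° + 446 cos 206° + T_C cos 85.1° + T_D cos 292.6° = 0.
        ΣF_y = 405 sin 123° + 446 sin 206° + T_C sin 85.1° + T_D sin 292.6° = 0.
The known terms sum to (-621.4, 144.1) N, so 0.0854 T_C + 0.3843 T_D = 621.4 and 0.9963 T_C − 0.9232 T_D = -144.1.
Solving simultaneously: T_C = 1123 N, T_D = 1368 N.

T_C ≈ 1120 N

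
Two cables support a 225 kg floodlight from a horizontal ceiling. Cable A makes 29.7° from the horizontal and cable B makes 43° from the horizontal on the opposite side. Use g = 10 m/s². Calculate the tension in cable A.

Weight W = 225 × 10 = 2250 N acts straight down.
Horizontal: T_A cos 29.7° = T_B cos 43°  →  T_B = 1.188 T_A.
Vertical: T_A sin 29.7° + T_B sin 43° = 2250.
Substituting the horizontal relation into the vertical equation gives 1.305 T_A = 2250, so T_A = 1724 N.

T_A ≈ 1720 N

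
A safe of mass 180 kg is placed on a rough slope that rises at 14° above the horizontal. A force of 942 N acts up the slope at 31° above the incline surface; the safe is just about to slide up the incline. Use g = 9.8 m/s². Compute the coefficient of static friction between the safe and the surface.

On the verge of sliding up the incline, friction is at its maximum μN and acts down the slope.
Perpendicular to incline: N = W cos 14° − P sin 31° = 1712 − 485.2 = 1226 N.
Along incline: P cos 31° − μN = W sin 14° → μ = −(W sin 14° − P cos 31°) / N = 0.3104.

μ ≈ 0.310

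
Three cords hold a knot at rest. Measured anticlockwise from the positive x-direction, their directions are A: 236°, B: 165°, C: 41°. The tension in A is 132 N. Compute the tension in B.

T_B ≈ 41.2 N

Resolve: ΣF_x = 132 cos 236° + T_B cos 165° + T_C cos 41° = 0.
        ΣF_y = 132 sin 236° + T_B sin 165° + T_C sin 41° = 0.
The known terms sum to (-73.81, -109.4) N, so -0.9659 T_B + 0.7547 T_C = 73.81 and 0.2588 T_B + 0.6561 T_C = 109.4.
Solving simultaneously: T_B = 41.21 N, T_C = 150.5 N.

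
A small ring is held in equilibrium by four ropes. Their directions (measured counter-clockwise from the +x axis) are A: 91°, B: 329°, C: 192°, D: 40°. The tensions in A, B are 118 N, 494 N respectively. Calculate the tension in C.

T_C ≈ 800 N

Resolve: ΣF_x = 118 cos 91° + 494 cos 329° + T_C cos 192° + T_D cos 40° = 0.
        ΣF_y = 118 sin 91° + 494 sin 329° + T_C sin 192° + T_D sin 40° = 0.
The known terms sum to (421.4, -136.4) N, so -0.9781 T_C + 0.7660 T_D = -421.4 and -0.2079 T_C + 0.6428 T_D = 136.4.
Solving simultaneously: T_C = 799.6 N, T_D = 470.9 N.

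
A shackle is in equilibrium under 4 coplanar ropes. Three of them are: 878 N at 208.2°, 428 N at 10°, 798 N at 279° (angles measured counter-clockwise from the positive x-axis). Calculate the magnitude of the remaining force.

F ≈ 1150 N

Sum the known components: ΣF_x = -227.5 N, ΣF_y = -1129 N.
For equilibrium the remaining force must supply (−ΣF_x, −ΣF_y) = (227.5, 1129) N.
Magnitude = √((227.5)² + (1129)²) = 1151 N; direction = atan2(1129, 227.5) = 78.6°.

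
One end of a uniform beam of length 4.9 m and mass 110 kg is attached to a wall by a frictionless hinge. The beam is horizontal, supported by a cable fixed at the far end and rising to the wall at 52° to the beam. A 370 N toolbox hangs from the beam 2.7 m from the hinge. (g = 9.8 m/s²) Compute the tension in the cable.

T ≈ 943 N

Take torques about the hinge: T sin 52° · 4.9 = 110×9.8×2.45 + 370×2.7 = 3640.1 N·m.
So T = 3640.1 / (0.7880 × 4.9) = 942.73 N.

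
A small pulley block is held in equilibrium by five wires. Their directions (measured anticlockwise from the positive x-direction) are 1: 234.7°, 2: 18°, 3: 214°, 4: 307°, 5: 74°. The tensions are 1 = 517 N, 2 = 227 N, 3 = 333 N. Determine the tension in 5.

T_5 ≈ 764 N

Resolve: ΣF_x = 517 cos 234.7° + 227 cos 18° + 333 cos 214° + T_4 cos 307° + T_5 cos 74° = 0.
        ΣF_y = 517 sin 234.7° + 227 sin 18° + 333 sin 214° + T_4 sin 307° + T_5 sin 74° = 0.
The known terms sum to (-358.9, -538) N, so 0.6018 T_4 + 0.2756 T_5 = 358.9 and -0.7986 T_4 + 0.9613 T_5 = 538.
Solving simultaneously: T_4 = 246.3 N, T_5 = 764.3 N.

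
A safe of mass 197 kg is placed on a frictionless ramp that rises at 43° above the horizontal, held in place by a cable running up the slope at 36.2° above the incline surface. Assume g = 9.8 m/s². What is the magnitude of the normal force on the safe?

Take axes along and perpendicular to the incline. Weight components: W sin 43° = 1317 N down-slope, W cos 43° = 1412 N into the surface.
Along incline: T cos 36.2° = W sin 43° → T = 1632 N.
Perpendicular: N = W cos 43° − T sin 36.2° = 448.3 N.

N ≈ 448 N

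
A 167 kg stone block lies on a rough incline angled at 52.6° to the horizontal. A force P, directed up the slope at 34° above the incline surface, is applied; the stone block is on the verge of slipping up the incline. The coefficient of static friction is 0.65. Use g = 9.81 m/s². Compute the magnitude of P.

P ≈ 1630 N

On the verge of sliding up the incline, friction equals μN and acts down the slope.
Perpendicular: N + P sin 34° = W cos 52.6° = 995 N.
Along incline: P cos 34° = W sin 52.6° + μN  with W sin 52.6° = 1301 N.
Solving the pair for P and N: P = 1634 N, N = 81.47 N (and f = μN = 52.96 N).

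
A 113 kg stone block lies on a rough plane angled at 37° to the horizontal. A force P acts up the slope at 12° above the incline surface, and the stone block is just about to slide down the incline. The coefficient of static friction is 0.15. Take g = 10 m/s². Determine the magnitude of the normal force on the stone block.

On the verge of sliding down the incline, friction equals μN and acts up the slope.
Perpendicular: N + P sin 12° = W cos 37° = 902.5 N.
Along incline: P cos 12° + μN = W sin 37° with W sin 37° = 680.1 N.
Solving the pair for P and N: P = 575.2 N, N = 782.9 N (and f = μN = 117.4 N).

N ≈ 783 N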